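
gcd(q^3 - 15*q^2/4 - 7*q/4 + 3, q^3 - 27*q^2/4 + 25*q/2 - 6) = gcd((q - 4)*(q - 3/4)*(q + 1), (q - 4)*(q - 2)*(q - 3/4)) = q^2 - 19*q/4 + 3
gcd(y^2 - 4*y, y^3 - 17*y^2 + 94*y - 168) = y - 4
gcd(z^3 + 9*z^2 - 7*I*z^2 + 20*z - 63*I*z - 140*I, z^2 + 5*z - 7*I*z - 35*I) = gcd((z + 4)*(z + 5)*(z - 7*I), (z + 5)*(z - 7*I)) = z^2 + z*(5 - 7*I) - 35*I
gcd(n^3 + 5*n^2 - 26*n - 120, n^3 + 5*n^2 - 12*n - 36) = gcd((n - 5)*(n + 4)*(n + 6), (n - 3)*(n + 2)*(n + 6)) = n + 6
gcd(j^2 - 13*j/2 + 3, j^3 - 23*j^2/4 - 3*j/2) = j - 6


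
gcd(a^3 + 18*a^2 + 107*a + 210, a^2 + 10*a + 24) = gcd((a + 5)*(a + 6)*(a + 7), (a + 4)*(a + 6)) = a + 6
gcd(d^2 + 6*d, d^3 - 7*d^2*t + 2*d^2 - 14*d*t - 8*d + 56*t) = 1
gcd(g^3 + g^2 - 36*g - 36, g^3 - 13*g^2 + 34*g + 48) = g^2 - 5*g - 6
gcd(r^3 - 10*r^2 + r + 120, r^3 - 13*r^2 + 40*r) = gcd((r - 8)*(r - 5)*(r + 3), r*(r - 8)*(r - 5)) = r^2 - 13*r + 40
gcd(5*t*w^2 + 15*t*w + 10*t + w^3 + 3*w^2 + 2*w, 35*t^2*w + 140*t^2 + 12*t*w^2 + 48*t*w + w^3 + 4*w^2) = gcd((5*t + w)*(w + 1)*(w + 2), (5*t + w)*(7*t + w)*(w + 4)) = 5*t + w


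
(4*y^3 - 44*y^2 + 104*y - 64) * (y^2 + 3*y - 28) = 4*y^5 - 32*y^4 - 140*y^3 + 1480*y^2 - 3104*y + 1792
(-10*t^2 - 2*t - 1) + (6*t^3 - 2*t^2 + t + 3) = 6*t^3 - 12*t^2 - t + 2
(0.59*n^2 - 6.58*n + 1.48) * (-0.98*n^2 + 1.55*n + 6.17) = -0.5782*n^4 + 7.3629*n^3 - 8.0091*n^2 - 38.3046*n + 9.1316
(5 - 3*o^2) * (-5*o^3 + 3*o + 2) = 15*o^5 - 34*o^3 - 6*o^2 + 15*o + 10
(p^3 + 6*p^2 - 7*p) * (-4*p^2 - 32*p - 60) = -4*p^5 - 56*p^4 - 224*p^3 - 136*p^2 + 420*p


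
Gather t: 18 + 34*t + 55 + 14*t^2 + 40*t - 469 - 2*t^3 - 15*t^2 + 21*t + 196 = -2*t^3 - t^2 + 95*t - 200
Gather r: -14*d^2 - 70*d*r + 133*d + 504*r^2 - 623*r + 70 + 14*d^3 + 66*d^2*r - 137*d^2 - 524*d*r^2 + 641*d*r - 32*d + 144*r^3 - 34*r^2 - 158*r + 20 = 14*d^3 - 151*d^2 + 101*d + 144*r^3 + r^2*(470 - 524*d) + r*(66*d^2 + 571*d - 781) + 90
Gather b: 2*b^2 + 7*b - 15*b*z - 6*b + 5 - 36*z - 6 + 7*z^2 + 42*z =2*b^2 + b*(1 - 15*z) + 7*z^2 + 6*z - 1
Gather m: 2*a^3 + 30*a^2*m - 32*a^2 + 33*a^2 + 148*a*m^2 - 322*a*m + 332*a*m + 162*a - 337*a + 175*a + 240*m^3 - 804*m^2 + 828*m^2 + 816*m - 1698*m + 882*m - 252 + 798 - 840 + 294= 2*a^3 + a^2 + 240*m^3 + m^2*(148*a + 24) + m*(30*a^2 + 10*a)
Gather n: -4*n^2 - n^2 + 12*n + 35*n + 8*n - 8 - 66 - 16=-5*n^2 + 55*n - 90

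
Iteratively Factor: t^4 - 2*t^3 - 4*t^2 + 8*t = (t - 2)*(t^3 - 4*t) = (t - 2)^2*(t^2 + 2*t) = (t - 2)^2*(t + 2)*(t)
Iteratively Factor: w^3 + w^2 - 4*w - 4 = (w + 1)*(w^2 - 4) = (w + 1)*(w + 2)*(w - 2)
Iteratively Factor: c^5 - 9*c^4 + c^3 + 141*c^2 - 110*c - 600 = (c - 5)*(c^4 - 4*c^3 - 19*c^2 + 46*c + 120) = (c - 5)*(c + 2)*(c^3 - 6*c^2 - 7*c + 60) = (c - 5)*(c + 2)*(c + 3)*(c^2 - 9*c + 20) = (c - 5)^2*(c + 2)*(c + 3)*(c - 4)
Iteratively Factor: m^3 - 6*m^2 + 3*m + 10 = (m + 1)*(m^2 - 7*m + 10) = (m - 2)*(m + 1)*(m - 5)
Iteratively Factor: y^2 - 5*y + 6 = (y - 2)*(y - 3)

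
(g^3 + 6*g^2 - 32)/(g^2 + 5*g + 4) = (g^2 + 2*g - 8)/(g + 1)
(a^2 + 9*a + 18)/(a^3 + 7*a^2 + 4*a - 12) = (a + 3)/(a^2 + a - 2)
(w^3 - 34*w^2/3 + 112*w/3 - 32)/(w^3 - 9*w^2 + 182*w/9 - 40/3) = 3*(w - 4)/(3*w - 5)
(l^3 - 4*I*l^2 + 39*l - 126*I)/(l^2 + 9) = (l^2 - I*l + 42)/(l + 3*I)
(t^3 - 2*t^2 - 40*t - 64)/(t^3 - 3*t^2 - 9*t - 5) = (-t^3 + 2*t^2 + 40*t + 64)/(-t^3 + 3*t^2 + 9*t + 5)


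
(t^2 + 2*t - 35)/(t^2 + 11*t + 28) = (t - 5)/(t + 4)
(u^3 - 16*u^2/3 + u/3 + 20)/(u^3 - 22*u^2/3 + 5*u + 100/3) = (u - 3)/(u - 5)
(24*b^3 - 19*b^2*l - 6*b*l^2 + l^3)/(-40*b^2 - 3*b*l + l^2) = (-3*b^2 + 2*b*l + l^2)/(5*b + l)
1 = 1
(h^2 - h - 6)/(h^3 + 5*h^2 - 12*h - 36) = 1/(h + 6)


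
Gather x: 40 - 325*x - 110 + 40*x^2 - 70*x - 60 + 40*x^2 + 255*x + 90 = 80*x^2 - 140*x - 40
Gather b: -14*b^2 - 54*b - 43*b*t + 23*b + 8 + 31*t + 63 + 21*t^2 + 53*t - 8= -14*b^2 + b*(-43*t - 31) + 21*t^2 + 84*t + 63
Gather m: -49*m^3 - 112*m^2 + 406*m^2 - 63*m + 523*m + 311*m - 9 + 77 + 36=-49*m^3 + 294*m^2 + 771*m + 104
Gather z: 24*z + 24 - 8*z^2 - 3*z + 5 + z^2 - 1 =-7*z^2 + 21*z + 28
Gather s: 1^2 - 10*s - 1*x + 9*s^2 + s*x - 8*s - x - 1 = 9*s^2 + s*(x - 18) - 2*x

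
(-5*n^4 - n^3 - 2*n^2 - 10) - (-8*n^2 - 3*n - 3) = -5*n^4 - n^3 + 6*n^2 + 3*n - 7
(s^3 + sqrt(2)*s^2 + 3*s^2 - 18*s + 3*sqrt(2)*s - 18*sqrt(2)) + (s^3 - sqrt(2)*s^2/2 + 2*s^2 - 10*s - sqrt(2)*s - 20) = 2*s^3 + sqrt(2)*s^2/2 + 5*s^2 - 28*s + 2*sqrt(2)*s - 18*sqrt(2) - 20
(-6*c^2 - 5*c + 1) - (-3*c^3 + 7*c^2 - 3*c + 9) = 3*c^3 - 13*c^2 - 2*c - 8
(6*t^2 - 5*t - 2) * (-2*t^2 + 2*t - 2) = -12*t^4 + 22*t^3 - 18*t^2 + 6*t + 4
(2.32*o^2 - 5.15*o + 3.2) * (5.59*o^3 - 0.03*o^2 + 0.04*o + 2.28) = 12.9688*o^5 - 28.8581*o^4 + 18.1353*o^3 + 4.9876*o^2 - 11.614*o + 7.296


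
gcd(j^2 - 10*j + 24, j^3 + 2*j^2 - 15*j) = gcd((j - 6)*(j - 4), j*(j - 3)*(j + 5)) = 1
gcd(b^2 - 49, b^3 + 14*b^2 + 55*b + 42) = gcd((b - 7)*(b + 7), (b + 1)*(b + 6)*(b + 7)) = b + 7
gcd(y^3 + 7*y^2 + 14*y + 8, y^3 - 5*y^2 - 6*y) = y + 1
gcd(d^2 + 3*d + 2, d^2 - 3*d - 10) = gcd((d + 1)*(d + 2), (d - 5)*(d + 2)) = d + 2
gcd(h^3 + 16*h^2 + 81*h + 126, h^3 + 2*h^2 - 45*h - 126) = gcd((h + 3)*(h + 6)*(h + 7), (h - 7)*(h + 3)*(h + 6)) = h^2 + 9*h + 18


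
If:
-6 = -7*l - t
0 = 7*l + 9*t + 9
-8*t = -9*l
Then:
No Solution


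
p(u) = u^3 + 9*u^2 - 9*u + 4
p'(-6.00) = -9.00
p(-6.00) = 166.00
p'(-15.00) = 396.00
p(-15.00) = -1211.00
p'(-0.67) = -19.71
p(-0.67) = 13.77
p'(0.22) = -4.89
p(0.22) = 2.47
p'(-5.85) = -11.63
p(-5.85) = 164.45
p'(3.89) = 106.42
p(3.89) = 164.04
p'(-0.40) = -15.72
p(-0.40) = 8.98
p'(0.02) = -8.64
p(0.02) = 3.82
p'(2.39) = 51.16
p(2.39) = 47.55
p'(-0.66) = -19.57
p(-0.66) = 13.57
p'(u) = 3*u^2 + 18*u - 9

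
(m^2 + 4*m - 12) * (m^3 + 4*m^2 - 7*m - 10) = m^5 + 8*m^4 - 3*m^3 - 86*m^2 + 44*m + 120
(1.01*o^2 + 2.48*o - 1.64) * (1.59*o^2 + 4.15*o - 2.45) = 1.6059*o^4 + 8.1347*o^3 + 5.2099*o^2 - 12.882*o + 4.018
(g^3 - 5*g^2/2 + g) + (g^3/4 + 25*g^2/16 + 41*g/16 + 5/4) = 5*g^3/4 - 15*g^2/16 + 57*g/16 + 5/4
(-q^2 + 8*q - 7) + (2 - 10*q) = -q^2 - 2*q - 5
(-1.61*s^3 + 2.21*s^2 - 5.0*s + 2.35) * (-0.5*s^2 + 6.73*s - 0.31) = 0.805*s^5 - 11.9403*s^4 + 17.8724*s^3 - 35.5101*s^2 + 17.3655*s - 0.7285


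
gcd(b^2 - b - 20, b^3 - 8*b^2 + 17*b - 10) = b - 5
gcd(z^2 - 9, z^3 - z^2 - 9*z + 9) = z^2 - 9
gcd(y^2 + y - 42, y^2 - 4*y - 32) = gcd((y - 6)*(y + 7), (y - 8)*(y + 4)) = 1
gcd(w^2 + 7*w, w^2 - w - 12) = 1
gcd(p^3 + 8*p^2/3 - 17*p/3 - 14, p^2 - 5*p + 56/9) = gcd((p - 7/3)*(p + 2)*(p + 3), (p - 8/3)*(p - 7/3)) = p - 7/3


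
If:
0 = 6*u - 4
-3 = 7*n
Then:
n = -3/7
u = 2/3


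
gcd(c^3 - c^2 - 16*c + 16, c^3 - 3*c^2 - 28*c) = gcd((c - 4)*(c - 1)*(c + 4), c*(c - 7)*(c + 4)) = c + 4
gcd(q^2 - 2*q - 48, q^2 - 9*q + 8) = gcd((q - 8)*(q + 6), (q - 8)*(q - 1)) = q - 8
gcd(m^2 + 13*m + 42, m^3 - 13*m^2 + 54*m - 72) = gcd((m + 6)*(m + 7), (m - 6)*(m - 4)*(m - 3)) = 1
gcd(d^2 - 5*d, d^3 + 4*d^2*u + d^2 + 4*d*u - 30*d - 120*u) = d - 5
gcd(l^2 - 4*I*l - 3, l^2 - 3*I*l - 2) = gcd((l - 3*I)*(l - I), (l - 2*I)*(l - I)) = l - I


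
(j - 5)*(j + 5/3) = j^2 - 10*j/3 - 25/3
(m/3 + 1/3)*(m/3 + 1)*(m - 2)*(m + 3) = m^4/9 + 5*m^3/9 + m^2/9 - 7*m/3 - 2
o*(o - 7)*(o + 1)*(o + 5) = o^4 - o^3 - 37*o^2 - 35*o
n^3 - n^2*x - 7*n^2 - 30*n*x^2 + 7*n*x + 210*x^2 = (n - 7)*(n - 6*x)*(n + 5*x)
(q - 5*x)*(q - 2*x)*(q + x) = q^3 - 6*q^2*x + 3*q*x^2 + 10*x^3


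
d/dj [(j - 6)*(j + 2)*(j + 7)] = 3*j^2 + 6*j - 40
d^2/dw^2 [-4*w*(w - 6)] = -8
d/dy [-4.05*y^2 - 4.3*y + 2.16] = -8.1*y - 4.3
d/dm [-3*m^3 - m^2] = m*(-9*m - 2)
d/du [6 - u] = -1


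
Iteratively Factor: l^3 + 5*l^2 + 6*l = (l + 2)*(l^2 + 3*l) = (l + 2)*(l + 3)*(l)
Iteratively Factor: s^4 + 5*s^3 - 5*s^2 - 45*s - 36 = (s + 3)*(s^3 + 2*s^2 - 11*s - 12) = (s + 3)*(s + 4)*(s^2 - 2*s - 3) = (s - 3)*(s + 3)*(s + 4)*(s + 1)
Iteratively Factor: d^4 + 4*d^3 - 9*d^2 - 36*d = (d - 3)*(d^3 + 7*d^2 + 12*d) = (d - 3)*(d + 3)*(d^2 + 4*d) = (d - 3)*(d + 3)*(d + 4)*(d)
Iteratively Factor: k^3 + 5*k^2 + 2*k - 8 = (k + 2)*(k^2 + 3*k - 4) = (k + 2)*(k + 4)*(k - 1)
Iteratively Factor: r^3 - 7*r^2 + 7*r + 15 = (r - 3)*(r^2 - 4*r - 5) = (r - 3)*(r + 1)*(r - 5)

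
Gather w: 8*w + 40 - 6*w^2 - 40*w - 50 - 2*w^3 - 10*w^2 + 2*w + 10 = -2*w^3 - 16*w^2 - 30*w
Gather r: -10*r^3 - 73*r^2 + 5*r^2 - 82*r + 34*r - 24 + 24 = -10*r^3 - 68*r^2 - 48*r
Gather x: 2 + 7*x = 7*x + 2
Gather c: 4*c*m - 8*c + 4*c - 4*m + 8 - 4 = c*(4*m - 4) - 4*m + 4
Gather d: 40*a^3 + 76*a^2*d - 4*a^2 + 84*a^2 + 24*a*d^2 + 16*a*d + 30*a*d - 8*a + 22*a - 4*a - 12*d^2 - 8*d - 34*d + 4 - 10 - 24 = 40*a^3 + 80*a^2 + 10*a + d^2*(24*a - 12) + d*(76*a^2 + 46*a - 42) - 30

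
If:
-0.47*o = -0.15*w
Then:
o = 0.319148936170213*w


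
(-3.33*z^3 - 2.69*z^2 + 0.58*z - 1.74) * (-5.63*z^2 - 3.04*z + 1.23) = 18.7479*z^5 + 25.2679*z^4 + 0.8163*z^3 + 4.7243*z^2 + 6.003*z - 2.1402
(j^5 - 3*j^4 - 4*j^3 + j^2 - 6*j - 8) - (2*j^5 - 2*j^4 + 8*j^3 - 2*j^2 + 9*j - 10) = -j^5 - j^4 - 12*j^3 + 3*j^2 - 15*j + 2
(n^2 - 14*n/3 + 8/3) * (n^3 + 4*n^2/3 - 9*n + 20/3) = n^5 - 10*n^4/3 - 113*n^3/9 + 470*n^2/9 - 496*n/9 + 160/9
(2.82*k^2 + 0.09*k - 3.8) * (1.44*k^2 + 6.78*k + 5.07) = 4.0608*k^4 + 19.2492*k^3 + 9.4356*k^2 - 25.3077*k - 19.266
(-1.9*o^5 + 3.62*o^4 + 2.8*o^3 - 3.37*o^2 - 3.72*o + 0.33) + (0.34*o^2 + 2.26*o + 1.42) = -1.9*o^5 + 3.62*o^4 + 2.8*o^3 - 3.03*o^2 - 1.46*o + 1.75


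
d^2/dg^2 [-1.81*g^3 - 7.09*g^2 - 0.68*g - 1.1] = -10.86*g - 14.18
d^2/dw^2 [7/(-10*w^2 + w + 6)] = 14*(-100*w^2 + 10*w + (20*w - 1)^2 + 60)/(-10*w^2 + w + 6)^3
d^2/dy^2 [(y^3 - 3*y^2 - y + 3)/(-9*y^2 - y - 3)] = 2*(80*y^3 - 981*y^2 - 189*y + 102)/(729*y^6 + 243*y^5 + 756*y^4 + 163*y^3 + 252*y^2 + 27*y + 27)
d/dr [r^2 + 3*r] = 2*r + 3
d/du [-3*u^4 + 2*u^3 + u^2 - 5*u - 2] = -12*u^3 + 6*u^2 + 2*u - 5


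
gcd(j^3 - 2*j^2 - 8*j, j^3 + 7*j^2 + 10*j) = j^2 + 2*j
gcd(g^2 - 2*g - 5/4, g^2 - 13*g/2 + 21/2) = 1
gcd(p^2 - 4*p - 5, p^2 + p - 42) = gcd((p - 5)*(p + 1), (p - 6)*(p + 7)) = 1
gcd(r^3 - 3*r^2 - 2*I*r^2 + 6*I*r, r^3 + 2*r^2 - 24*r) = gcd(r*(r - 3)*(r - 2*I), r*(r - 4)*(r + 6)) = r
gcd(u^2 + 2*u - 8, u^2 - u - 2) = u - 2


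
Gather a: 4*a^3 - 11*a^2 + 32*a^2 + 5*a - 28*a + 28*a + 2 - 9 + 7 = 4*a^3 + 21*a^2 + 5*a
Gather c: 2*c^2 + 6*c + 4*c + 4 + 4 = 2*c^2 + 10*c + 8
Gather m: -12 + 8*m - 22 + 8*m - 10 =16*m - 44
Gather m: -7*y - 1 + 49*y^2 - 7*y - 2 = 49*y^2 - 14*y - 3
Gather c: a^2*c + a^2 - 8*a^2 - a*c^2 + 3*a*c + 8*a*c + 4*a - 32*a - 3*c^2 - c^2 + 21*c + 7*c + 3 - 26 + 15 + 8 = -7*a^2 - 28*a + c^2*(-a - 4) + c*(a^2 + 11*a + 28)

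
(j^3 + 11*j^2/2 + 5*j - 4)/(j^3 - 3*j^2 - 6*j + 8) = (j^2 + 7*j/2 - 2)/(j^2 - 5*j + 4)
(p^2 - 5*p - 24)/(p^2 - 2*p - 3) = (-p^2 + 5*p + 24)/(-p^2 + 2*p + 3)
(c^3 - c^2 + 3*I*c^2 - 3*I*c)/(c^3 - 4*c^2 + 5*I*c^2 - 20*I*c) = (c^2 + c*(-1 + 3*I) - 3*I)/(c^2 + c*(-4 + 5*I) - 20*I)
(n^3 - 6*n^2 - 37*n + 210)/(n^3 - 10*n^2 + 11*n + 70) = (n + 6)/(n + 2)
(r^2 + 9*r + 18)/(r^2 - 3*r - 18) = (r + 6)/(r - 6)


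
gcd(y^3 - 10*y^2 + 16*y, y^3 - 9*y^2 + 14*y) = y^2 - 2*y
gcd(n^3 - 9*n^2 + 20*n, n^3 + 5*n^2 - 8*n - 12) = 1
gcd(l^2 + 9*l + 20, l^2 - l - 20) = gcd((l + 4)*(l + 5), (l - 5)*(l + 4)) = l + 4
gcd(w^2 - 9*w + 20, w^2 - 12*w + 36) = 1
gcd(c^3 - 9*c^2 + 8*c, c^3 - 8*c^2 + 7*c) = c^2 - c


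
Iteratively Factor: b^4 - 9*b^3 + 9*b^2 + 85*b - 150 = (b - 5)*(b^3 - 4*b^2 - 11*b + 30) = (b - 5)*(b - 2)*(b^2 - 2*b - 15) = (b - 5)*(b - 2)*(b + 3)*(b - 5)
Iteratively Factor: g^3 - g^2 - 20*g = (g)*(g^2 - g - 20) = g*(g - 5)*(g + 4)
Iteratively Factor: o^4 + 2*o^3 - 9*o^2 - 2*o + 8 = (o + 1)*(o^3 + o^2 - 10*o + 8) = (o - 1)*(o + 1)*(o^2 + 2*o - 8) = (o - 1)*(o + 1)*(o + 4)*(o - 2)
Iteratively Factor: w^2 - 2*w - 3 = (w + 1)*(w - 3)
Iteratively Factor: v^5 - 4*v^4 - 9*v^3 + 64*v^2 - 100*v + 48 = (v + 4)*(v^4 - 8*v^3 + 23*v^2 - 28*v + 12) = (v - 2)*(v + 4)*(v^3 - 6*v^2 + 11*v - 6) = (v - 2)*(v - 1)*(v + 4)*(v^2 - 5*v + 6) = (v - 2)^2*(v - 1)*(v + 4)*(v - 3)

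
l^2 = l^2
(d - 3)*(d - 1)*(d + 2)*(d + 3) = d^4 + d^3 - 11*d^2 - 9*d + 18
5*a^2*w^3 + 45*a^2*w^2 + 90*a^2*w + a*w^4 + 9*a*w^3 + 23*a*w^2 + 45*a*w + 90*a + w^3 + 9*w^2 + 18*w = (5*a + w)*(w + 3)*(w + 6)*(a*w + 1)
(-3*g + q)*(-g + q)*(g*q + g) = 3*g^3*q + 3*g^3 - 4*g^2*q^2 - 4*g^2*q + g*q^3 + g*q^2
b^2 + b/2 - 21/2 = (b - 3)*(b + 7/2)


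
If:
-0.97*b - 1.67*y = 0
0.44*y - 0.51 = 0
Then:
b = -2.00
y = 1.16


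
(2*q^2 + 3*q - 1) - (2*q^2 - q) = 4*q - 1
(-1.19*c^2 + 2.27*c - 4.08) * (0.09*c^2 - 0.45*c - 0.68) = -0.1071*c^4 + 0.7398*c^3 - 0.5795*c^2 + 0.2924*c + 2.7744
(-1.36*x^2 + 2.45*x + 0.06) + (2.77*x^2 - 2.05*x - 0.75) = 1.41*x^2 + 0.4*x - 0.69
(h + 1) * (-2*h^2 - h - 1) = -2*h^3 - 3*h^2 - 2*h - 1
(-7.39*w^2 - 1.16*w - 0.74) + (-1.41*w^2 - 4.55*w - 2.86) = -8.8*w^2 - 5.71*w - 3.6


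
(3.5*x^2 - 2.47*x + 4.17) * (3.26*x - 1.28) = 11.41*x^3 - 12.5322*x^2 + 16.7558*x - 5.3376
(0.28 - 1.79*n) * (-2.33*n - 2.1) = 4.1707*n^2 + 3.1066*n - 0.588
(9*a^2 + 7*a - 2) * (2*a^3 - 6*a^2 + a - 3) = 18*a^5 - 40*a^4 - 37*a^3 - 8*a^2 - 23*a + 6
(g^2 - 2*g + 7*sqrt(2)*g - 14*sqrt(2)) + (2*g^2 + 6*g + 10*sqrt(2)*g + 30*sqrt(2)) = 3*g^2 + 4*g + 17*sqrt(2)*g + 16*sqrt(2)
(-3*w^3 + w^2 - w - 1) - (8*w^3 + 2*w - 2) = -11*w^3 + w^2 - 3*w + 1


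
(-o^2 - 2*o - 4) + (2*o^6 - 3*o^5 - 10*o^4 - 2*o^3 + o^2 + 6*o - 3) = 2*o^6 - 3*o^5 - 10*o^4 - 2*o^3 + 4*o - 7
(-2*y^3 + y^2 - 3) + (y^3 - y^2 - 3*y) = -y^3 - 3*y - 3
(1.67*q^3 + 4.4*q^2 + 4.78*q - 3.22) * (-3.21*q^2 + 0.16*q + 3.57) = -5.3607*q^5 - 13.8568*q^4 - 8.6779*q^3 + 26.809*q^2 + 16.5494*q - 11.4954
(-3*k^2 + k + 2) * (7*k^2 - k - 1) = -21*k^4 + 10*k^3 + 16*k^2 - 3*k - 2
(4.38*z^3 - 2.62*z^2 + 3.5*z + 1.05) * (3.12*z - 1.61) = 13.6656*z^4 - 15.2262*z^3 + 15.1382*z^2 - 2.359*z - 1.6905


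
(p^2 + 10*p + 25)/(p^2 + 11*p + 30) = (p + 5)/(p + 6)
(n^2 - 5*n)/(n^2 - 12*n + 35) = n/(n - 7)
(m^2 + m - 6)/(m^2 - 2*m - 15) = (m - 2)/(m - 5)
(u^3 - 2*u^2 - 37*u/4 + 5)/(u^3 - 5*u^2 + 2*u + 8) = (u^2 + 2*u - 5/4)/(u^2 - u - 2)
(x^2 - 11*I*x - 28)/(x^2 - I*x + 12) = (x - 7*I)/(x + 3*I)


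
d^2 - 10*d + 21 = (d - 7)*(d - 3)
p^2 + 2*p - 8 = (p - 2)*(p + 4)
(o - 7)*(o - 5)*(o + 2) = o^3 - 10*o^2 + 11*o + 70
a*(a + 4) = a^2 + 4*a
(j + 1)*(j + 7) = j^2 + 8*j + 7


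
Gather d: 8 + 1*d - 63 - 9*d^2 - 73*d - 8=-9*d^2 - 72*d - 63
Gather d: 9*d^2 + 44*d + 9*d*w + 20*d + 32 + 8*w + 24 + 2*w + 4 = 9*d^2 + d*(9*w + 64) + 10*w + 60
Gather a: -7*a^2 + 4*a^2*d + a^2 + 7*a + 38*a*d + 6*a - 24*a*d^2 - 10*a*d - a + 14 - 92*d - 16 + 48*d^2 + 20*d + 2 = a^2*(4*d - 6) + a*(-24*d^2 + 28*d + 12) + 48*d^2 - 72*d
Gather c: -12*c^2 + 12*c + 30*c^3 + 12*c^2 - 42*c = 30*c^3 - 30*c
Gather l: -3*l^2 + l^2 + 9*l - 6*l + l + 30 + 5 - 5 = -2*l^2 + 4*l + 30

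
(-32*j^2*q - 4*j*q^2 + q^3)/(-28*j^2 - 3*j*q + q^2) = q*(-8*j + q)/(-7*j + q)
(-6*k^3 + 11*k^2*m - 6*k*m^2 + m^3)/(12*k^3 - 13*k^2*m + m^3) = (-2*k + m)/(4*k + m)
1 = 1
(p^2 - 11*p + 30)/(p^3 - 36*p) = (p - 5)/(p*(p + 6))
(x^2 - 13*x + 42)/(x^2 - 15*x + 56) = (x - 6)/(x - 8)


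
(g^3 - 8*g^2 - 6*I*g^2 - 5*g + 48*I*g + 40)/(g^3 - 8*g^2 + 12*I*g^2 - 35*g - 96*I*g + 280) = (g^2 - 6*I*g - 5)/(g^2 + 12*I*g - 35)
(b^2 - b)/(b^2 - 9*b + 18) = b*(b - 1)/(b^2 - 9*b + 18)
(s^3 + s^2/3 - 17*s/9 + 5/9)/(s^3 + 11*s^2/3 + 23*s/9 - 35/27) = 3*(s - 1)/(3*s + 7)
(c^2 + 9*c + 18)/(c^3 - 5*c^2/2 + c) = 2*(c^2 + 9*c + 18)/(c*(2*c^2 - 5*c + 2))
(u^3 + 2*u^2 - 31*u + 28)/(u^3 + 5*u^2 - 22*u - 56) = (u - 1)/(u + 2)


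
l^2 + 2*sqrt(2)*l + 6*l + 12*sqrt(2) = (l + 6)*(l + 2*sqrt(2))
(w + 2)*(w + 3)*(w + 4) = w^3 + 9*w^2 + 26*w + 24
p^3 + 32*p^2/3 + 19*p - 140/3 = (p - 4/3)*(p + 5)*(p + 7)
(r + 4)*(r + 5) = r^2 + 9*r + 20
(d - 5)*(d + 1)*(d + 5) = d^3 + d^2 - 25*d - 25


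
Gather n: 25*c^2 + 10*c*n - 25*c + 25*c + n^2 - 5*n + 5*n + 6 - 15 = 25*c^2 + 10*c*n + n^2 - 9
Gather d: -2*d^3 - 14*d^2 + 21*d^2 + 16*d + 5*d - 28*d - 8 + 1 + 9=-2*d^3 + 7*d^2 - 7*d + 2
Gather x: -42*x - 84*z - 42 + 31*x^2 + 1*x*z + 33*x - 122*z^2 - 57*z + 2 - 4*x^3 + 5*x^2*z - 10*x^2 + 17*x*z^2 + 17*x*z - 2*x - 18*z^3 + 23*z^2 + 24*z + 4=-4*x^3 + x^2*(5*z + 21) + x*(17*z^2 + 18*z - 11) - 18*z^3 - 99*z^2 - 117*z - 36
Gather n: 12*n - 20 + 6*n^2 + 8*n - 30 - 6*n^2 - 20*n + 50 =0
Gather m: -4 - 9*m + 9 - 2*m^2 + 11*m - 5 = -2*m^2 + 2*m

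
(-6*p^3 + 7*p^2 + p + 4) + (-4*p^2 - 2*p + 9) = -6*p^3 + 3*p^2 - p + 13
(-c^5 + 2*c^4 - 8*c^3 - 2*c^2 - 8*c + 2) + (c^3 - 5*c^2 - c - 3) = -c^5 + 2*c^4 - 7*c^3 - 7*c^2 - 9*c - 1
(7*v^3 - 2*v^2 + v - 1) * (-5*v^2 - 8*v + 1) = -35*v^5 - 46*v^4 + 18*v^3 - 5*v^2 + 9*v - 1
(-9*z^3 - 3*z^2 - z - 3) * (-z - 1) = 9*z^4 + 12*z^3 + 4*z^2 + 4*z + 3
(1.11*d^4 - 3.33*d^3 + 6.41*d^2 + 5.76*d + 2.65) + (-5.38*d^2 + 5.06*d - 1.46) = 1.11*d^4 - 3.33*d^3 + 1.03*d^2 + 10.82*d + 1.19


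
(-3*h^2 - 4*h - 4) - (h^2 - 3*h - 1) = -4*h^2 - h - 3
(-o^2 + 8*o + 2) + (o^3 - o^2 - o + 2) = o^3 - 2*o^2 + 7*o + 4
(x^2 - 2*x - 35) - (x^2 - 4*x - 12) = 2*x - 23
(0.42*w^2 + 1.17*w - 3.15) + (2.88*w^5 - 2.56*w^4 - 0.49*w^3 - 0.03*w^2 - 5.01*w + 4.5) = 2.88*w^5 - 2.56*w^4 - 0.49*w^3 + 0.39*w^2 - 3.84*w + 1.35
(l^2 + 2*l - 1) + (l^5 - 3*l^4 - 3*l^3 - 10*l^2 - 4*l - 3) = l^5 - 3*l^4 - 3*l^3 - 9*l^2 - 2*l - 4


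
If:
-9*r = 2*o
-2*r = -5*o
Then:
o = 0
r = 0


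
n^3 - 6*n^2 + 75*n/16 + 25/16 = (n - 5)*(n - 5/4)*(n + 1/4)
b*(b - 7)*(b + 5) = b^3 - 2*b^2 - 35*b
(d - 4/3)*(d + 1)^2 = d^3 + 2*d^2/3 - 5*d/3 - 4/3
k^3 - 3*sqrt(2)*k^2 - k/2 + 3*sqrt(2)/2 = (k - 3*sqrt(2))*(k - sqrt(2)/2)*(k + sqrt(2)/2)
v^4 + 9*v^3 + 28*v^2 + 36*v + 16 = (v + 1)*(v + 2)^2*(v + 4)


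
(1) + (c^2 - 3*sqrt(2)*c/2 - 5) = c^2 - 3*sqrt(2)*c/2 - 4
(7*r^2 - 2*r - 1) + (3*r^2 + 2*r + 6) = 10*r^2 + 5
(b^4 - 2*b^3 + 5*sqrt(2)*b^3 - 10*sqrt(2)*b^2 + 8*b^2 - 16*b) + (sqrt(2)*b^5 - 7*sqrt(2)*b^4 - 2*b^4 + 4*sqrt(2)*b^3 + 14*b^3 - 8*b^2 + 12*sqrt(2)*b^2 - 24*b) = sqrt(2)*b^5 - 7*sqrt(2)*b^4 - b^4 + 12*b^3 + 9*sqrt(2)*b^3 + 2*sqrt(2)*b^2 - 40*b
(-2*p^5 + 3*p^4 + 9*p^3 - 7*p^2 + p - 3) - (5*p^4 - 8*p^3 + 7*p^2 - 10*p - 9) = -2*p^5 - 2*p^4 + 17*p^3 - 14*p^2 + 11*p + 6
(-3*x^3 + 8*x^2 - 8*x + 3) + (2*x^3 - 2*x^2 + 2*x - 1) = -x^3 + 6*x^2 - 6*x + 2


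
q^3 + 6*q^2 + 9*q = q*(q + 3)^2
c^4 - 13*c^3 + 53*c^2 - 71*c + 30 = (c - 6)*(c - 5)*(c - 1)^2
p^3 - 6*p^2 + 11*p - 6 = (p - 3)*(p - 2)*(p - 1)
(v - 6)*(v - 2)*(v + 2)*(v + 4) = v^4 - 2*v^3 - 28*v^2 + 8*v + 96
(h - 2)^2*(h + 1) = h^3 - 3*h^2 + 4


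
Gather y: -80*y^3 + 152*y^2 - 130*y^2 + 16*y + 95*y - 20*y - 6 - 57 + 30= -80*y^3 + 22*y^2 + 91*y - 33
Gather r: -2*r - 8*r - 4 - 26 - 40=-10*r - 70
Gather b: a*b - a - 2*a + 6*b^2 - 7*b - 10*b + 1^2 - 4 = -3*a + 6*b^2 + b*(a - 17) - 3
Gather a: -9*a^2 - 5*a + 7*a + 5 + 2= -9*a^2 + 2*a + 7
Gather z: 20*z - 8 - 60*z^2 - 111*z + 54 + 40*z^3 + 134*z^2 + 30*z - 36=40*z^3 + 74*z^2 - 61*z + 10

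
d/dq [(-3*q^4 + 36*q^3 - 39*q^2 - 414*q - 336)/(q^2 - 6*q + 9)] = 6*(-q^4 + 12*q^3 - 54*q^2 + 108*q + 319)/(q^3 - 9*q^2 + 27*q - 27)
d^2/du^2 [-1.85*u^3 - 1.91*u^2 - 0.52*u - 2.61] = -11.1*u - 3.82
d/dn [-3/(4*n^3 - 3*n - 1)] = 9*(4*n^2 - 1)/(-4*n^3 + 3*n + 1)^2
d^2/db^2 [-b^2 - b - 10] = -2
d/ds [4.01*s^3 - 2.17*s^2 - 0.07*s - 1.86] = 12.03*s^2 - 4.34*s - 0.07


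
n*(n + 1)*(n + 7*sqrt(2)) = n^3 + n^2 + 7*sqrt(2)*n^2 + 7*sqrt(2)*n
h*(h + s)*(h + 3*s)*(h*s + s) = h^4*s + 4*h^3*s^2 + h^3*s + 3*h^2*s^3 + 4*h^2*s^2 + 3*h*s^3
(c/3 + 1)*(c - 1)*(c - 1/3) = c^3/3 + 5*c^2/9 - 11*c/9 + 1/3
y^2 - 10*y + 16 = (y - 8)*(y - 2)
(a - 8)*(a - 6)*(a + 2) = a^3 - 12*a^2 + 20*a + 96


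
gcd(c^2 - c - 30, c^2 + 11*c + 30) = c + 5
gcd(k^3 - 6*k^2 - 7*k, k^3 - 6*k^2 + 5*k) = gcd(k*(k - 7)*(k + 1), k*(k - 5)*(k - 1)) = k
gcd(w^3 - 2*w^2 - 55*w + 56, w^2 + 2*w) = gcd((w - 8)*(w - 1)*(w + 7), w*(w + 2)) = 1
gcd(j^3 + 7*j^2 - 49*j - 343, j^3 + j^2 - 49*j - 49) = j^2 - 49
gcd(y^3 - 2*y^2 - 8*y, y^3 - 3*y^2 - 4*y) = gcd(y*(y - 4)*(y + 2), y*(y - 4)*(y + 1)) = y^2 - 4*y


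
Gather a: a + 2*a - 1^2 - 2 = 3*a - 3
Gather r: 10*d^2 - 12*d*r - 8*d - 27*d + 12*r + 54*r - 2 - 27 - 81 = 10*d^2 - 35*d + r*(66 - 12*d) - 110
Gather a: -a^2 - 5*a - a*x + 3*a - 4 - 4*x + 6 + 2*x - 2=-a^2 + a*(-x - 2) - 2*x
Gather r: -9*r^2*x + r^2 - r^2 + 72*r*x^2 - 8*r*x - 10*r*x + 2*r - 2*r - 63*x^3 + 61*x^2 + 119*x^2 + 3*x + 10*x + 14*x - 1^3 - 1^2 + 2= -9*r^2*x + r*(72*x^2 - 18*x) - 63*x^3 + 180*x^2 + 27*x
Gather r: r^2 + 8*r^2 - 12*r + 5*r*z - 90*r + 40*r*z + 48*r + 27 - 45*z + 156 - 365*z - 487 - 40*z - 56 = 9*r^2 + r*(45*z - 54) - 450*z - 360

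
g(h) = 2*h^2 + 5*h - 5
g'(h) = 4*h + 5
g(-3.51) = 2.09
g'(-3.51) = -9.04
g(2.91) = 26.49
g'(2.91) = 16.64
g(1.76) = 10.00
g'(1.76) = 12.04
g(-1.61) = -7.87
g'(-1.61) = -1.44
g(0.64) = -0.98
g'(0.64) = 7.56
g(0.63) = -1.06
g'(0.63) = 7.52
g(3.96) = 46.16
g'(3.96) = 20.84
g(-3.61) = 3.01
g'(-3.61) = -9.44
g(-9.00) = 112.00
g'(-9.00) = -31.00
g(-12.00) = 223.00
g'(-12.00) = -43.00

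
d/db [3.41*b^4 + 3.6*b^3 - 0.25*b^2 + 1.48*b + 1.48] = 13.64*b^3 + 10.8*b^2 - 0.5*b + 1.48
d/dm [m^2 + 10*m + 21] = 2*m + 10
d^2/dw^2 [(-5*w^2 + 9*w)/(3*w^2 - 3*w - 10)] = 4*(18*w^3 - 225*w^2 + 405*w - 385)/(27*w^6 - 81*w^5 - 189*w^4 + 513*w^3 + 630*w^2 - 900*w - 1000)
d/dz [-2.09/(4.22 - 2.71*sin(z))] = -5.6639*cos(z)/(2.71*sin(z) - 4.22)^2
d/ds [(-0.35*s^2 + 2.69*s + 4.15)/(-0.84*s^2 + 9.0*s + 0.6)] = (-0.8904*s^2 + 6.552*s - 35.736)/(0.7056*s^4 - 15.12*s^3 + 79.992*s^2 + 10.8*s + 0.36)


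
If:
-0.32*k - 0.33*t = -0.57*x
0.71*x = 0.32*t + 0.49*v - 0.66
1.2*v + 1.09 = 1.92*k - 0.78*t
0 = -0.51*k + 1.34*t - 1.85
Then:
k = 7.28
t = 4.15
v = 8.04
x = 6.49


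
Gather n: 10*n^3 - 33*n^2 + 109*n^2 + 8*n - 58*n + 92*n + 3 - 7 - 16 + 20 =10*n^3 + 76*n^2 + 42*n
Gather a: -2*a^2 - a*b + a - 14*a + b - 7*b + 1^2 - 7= -2*a^2 + a*(-b - 13) - 6*b - 6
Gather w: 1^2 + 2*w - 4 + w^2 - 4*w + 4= w^2 - 2*w + 1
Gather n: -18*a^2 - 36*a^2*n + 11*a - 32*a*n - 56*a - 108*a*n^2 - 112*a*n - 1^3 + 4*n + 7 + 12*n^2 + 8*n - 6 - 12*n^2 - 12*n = -18*a^2 - 108*a*n^2 - 45*a + n*(-36*a^2 - 144*a)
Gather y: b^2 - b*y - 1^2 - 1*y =b^2 + y*(-b - 1) - 1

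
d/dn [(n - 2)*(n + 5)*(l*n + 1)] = 3*l*n^2 + 6*l*n - 10*l + 2*n + 3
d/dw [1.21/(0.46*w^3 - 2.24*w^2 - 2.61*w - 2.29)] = (-1.6698*w^2 + 5.4208*w + 3.1581)/(-0.46*w^3 + 2.24*w^2 + 2.61*w + 2.29)^2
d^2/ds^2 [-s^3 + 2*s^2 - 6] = 4 - 6*s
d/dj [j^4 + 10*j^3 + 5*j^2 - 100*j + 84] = 4*j^3 + 30*j^2 + 10*j - 100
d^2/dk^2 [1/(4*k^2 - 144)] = 3*(k^2 + 12)/(2*(k^2 - 36)^3)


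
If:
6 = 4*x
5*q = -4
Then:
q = -4/5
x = 3/2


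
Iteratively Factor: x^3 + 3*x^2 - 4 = (x + 2)*(x^2 + x - 2) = (x - 1)*(x + 2)*(x + 2)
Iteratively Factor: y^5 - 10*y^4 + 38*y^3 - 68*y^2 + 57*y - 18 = (y - 3)*(y^4 - 7*y^3 + 17*y^2 - 17*y + 6) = (y - 3)^2*(y^3 - 4*y^2 + 5*y - 2) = (y - 3)^2*(y - 1)*(y^2 - 3*y + 2) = (y - 3)^2*(y - 2)*(y - 1)*(y - 1)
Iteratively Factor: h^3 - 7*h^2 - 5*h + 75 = (h + 3)*(h^2 - 10*h + 25) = (h - 5)*(h + 3)*(h - 5)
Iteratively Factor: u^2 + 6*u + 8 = (u + 2)*(u + 4)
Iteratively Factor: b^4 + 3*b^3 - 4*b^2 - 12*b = (b + 2)*(b^3 + b^2 - 6*b) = (b + 2)*(b + 3)*(b^2 - 2*b) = b*(b + 2)*(b + 3)*(b - 2)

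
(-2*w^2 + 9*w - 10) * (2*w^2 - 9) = -4*w^4 + 18*w^3 - 2*w^2 - 81*w + 90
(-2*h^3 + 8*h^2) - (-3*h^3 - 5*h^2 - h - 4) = h^3 + 13*h^2 + h + 4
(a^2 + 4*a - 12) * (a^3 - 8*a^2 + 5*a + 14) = a^5 - 4*a^4 - 39*a^3 + 130*a^2 - 4*a - 168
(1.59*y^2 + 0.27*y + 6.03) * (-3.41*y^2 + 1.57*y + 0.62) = -5.4219*y^4 + 1.5756*y^3 - 19.1526*y^2 + 9.6345*y + 3.7386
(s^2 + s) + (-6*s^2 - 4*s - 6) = -5*s^2 - 3*s - 6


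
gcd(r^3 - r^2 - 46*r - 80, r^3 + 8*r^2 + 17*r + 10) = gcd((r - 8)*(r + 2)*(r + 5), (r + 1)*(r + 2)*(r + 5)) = r^2 + 7*r + 10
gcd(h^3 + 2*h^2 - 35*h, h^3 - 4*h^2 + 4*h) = h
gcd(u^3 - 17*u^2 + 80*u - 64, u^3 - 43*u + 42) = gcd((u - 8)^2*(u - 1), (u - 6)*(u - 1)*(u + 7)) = u - 1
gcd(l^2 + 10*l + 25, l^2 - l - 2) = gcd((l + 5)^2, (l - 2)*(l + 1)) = 1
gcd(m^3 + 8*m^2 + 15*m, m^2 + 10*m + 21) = m + 3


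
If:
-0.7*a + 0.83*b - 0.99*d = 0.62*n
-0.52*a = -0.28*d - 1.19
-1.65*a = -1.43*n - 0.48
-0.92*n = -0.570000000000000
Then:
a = 0.83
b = -2.07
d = -2.71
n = 0.62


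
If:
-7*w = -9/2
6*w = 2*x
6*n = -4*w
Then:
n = -3/7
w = 9/14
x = 27/14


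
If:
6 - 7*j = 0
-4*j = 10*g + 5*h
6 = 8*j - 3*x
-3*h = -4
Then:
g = -106/105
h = 4/3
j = 6/7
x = 2/7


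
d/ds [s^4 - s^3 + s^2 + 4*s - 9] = 4*s^3 - 3*s^2 + 2*s + 4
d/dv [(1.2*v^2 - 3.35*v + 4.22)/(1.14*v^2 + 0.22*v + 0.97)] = (4.083*v^2 - 7.2936*v - 4.1779)/(1.2996*v^4 + 0.5016*v^3 + 2.26*v^2 + 0.4268*v + 0.9409)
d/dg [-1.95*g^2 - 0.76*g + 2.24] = -3.9*g - 0.76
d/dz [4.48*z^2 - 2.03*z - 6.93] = 8.96*z - 2.03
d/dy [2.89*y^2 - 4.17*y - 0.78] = 5.78*y - 4.17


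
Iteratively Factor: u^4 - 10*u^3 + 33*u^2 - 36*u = (u - 3)*(u^3 - 7*u^2 + 12*u) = (u - 3)^2*(u^2 - 4*u) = u*(u - 3)^2*(u - 4)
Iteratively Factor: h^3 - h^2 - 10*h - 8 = (h - 4)*(h^2 + 3*h + 2) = (h - 4)*(h + 1)*(h + 2)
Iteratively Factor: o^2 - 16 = (o + 4)*(o - 4)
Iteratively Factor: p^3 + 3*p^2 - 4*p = (p + 4)*(p^2 - p) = (p - 1)*(p + 4)*(p)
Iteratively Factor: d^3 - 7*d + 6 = (d + 3)*(d^2 - 3*d + 2) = (d - 1)*(d + 3)*(d - 2)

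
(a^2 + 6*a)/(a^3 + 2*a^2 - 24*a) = 1/(a - 4)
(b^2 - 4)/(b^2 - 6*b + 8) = (b + 2)/(b - 4)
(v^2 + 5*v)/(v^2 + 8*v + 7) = v*(v + 5)/(v^2 + 8*v + 7)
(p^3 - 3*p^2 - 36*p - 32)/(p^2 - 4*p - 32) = p + 1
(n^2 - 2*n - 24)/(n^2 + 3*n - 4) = (n - 6)/(n - 1)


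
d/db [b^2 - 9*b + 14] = 2*b - 9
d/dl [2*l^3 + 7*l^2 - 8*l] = 6*l^2 + 14*l - 8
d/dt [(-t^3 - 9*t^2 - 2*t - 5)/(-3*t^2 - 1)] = (3*t^4 - 3*t^2 - 12*t + 2)/(9*t^4 + 6*t^2 + 1)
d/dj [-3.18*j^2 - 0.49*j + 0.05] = -6.36*j - 0.49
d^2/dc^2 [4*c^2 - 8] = 8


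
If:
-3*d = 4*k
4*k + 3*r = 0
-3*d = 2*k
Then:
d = 0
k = 0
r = 0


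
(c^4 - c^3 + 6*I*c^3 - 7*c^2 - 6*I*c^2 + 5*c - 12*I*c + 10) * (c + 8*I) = c^5 - c^4 + 14*I*c^4 - 55*c^3 - 14*I*c^3 + 53*c^2 - 68*I*c^2 + 106*c + 40*I*c + 80*I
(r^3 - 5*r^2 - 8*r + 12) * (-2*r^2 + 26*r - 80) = -2*r^5 + 36*r^4 - 194*r^3 + 168*r^2 + 952*r - 960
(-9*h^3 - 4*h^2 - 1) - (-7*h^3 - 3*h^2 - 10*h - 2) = -2*h^3 - h^2 + 10*h + 1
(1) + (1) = 2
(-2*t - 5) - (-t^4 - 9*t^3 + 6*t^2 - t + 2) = t^4 + 9*t^3 - 6*t^2 - t - 7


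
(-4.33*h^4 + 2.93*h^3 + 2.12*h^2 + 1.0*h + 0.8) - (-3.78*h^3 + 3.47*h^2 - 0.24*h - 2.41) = -4.33*h^4 + 6.71*h^3 - 1.35*h^2 + 1.24*h + 3.21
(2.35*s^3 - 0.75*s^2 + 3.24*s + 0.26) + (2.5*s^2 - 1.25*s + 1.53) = 2.35*s^3 + 1.75*s^2 + 1.99*s + 1.79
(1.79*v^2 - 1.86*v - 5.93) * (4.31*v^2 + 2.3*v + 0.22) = 7.7149*v^4 - 3.8996*v^3 - 29.4425*v^2 - 14.0482*v - 1.3046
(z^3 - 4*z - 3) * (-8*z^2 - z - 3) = -8*z^5 - z^4 + 29*z^3 + 28*z^2 + 15*z + 9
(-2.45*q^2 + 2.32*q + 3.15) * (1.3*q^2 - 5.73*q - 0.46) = -3.185*q^4 + 17.0545*q^3 - 8.0716*q^2 - 19.1167*q - 1.449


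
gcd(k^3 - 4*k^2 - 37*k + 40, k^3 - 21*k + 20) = k^2 + 4*k - 5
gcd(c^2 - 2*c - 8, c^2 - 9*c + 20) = c - 4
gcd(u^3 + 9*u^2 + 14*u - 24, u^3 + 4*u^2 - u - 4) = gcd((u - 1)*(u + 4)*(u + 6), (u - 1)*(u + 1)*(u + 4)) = u^2 + 3*u - 4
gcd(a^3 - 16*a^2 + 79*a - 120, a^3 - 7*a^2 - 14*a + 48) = a - 8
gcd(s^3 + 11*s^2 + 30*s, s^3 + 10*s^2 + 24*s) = s^2 + 6*s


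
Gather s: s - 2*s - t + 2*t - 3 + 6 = -s + t + 3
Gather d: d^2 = d^2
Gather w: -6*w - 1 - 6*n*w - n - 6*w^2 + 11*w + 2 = -n - 6*w^2 + w*(5 - 6*n) + 1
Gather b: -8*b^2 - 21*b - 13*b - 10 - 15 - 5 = -8*b^2 - 34*b - 30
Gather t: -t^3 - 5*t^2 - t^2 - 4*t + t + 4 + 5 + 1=-t^3 - 6*t^2 - 3*t + 10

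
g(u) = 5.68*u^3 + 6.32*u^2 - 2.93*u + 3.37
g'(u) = 17.04*u^2 + 12.64*u - 2.93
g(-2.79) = -62.62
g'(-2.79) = 94.45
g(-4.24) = -303.55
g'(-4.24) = 249.81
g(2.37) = 107.54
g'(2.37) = 122.74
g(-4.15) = -281.59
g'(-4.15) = 238.09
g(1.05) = 13.84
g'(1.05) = 29.13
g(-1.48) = 3.14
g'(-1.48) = 15.69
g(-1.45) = 3.59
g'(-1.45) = 14.57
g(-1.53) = 2.30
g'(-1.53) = 17.62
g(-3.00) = -84.32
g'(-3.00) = 112.51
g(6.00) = 1440.19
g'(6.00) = 686.35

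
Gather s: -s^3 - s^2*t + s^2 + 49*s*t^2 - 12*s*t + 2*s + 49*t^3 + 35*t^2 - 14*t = -s^3 + s^2*(1 - t) + s*(49*t^2 - 12*t + 2) + 49*t^3 + 35*t^2 - 14*t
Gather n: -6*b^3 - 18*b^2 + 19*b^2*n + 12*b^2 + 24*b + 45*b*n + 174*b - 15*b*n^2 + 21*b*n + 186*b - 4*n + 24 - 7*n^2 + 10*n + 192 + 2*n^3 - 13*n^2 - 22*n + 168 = -6*b^3 - 6*b^2 + 384*b + 2*n^3 + n^2*(-15*b - 20) + n*(19*b^2 + 66*b - 16) + 384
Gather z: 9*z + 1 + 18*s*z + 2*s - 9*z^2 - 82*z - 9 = 2*s - 9*z^2 + z*(18*s - 73) - 8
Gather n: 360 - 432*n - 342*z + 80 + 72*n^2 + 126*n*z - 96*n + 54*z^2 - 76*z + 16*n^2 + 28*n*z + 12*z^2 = 88*n^2 + n*(154*z - 528) + 66*z^2 - 418*z + 440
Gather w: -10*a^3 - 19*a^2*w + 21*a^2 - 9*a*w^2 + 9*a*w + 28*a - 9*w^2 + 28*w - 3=-10*a^3 + 21*a^2 + 28*a + w^2*(-9*a - 9) + w*(-19*a^2 + 9*a + 28) - 3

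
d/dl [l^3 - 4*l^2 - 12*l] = 3*l^2 - 8*l - 12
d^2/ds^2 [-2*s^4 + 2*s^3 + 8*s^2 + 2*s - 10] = -24*s^2 + 12*s + 16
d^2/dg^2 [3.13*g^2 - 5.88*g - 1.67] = 6.26000000000000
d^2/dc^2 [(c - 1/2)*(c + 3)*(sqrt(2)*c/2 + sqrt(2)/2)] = sqrt(2)*(6*c + 7)/2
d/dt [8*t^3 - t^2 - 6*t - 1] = 24*t^2 - 2*t - 6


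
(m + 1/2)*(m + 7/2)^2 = m^3 + 15*m^2/2 + 63*m/4 + 49/8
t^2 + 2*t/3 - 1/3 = (t - 1/3)*(t + 1)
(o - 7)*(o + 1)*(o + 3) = o^3 - 3*o^2 - 25*o - 21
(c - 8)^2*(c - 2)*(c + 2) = c^4 - 16*c^3 + 60*c^2 + 64*c - 256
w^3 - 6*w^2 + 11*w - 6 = (w - 3)*(w - 2)*(w - 1)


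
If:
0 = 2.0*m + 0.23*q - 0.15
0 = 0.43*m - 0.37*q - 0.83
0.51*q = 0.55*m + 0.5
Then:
No Solution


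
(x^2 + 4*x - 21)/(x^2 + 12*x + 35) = (x - 3)/(x + 5)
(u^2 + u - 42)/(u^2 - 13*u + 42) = (u + 7)/(u - 7)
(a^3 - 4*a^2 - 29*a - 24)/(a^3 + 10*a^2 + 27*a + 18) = (a - 8)/(a + 6)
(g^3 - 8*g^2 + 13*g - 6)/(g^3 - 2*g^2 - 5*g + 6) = (g^2 - 7*g + 6)/(g^2 - g - 6)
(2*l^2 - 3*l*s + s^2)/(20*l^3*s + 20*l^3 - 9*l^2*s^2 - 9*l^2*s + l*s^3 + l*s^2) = (2*l^2 - 3*l*s + s^2)/(l*(20*l^2*s + 20*l^2 - 9*l*s^2 - 9*l*s + s^3 + s^2))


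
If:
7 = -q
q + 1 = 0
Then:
No Solution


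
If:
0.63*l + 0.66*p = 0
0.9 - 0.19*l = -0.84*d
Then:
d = -0.236961451247166*p - 1.07142857142857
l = -1.04761904761905*p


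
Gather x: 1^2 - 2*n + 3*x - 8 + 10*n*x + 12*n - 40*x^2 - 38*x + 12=10*n - 40*x^2 + x*(10*n - 35) + 5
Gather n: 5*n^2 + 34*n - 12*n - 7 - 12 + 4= 5*n^2 + 22*n - 15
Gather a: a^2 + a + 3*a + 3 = a^2 + 4*a + 3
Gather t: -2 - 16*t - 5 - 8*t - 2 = -24*t - 9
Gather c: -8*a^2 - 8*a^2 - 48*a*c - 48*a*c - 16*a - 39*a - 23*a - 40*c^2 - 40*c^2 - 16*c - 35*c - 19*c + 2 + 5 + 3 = -16*a^2 - 78*a - 80*c^2 + c*(-96*a - 70) + 10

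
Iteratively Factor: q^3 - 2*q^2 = (q)*(q^2 - 2*q) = q*(q - 2)*(q)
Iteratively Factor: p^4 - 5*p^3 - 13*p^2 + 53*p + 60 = (p - 5)*(p^3 - 13*p - 12) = (p - 5)*(p - 4)*(p^2 + 4*p + 3) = (p - 5)*(p - 4)*(p + 1)*(p + 3)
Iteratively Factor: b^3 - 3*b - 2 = (b + 1)*(b^2 - b - 2) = (b + 1)^2*(b - 2)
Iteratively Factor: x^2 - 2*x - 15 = (x + 3)*(x - 5)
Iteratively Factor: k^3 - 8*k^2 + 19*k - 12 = (k - 3)*(k^2 - 5*k + 4) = (k - 3)*(k - 1)*(k - 4)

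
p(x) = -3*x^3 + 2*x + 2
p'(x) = 2 - 9*x^2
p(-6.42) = 782.99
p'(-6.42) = -368.95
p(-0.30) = 1.48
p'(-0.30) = 1.19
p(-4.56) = 277.34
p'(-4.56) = -185.14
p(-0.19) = 1.64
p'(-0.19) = 1.68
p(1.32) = -2.26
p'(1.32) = -13.68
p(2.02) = -18.69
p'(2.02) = -34.72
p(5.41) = -462.20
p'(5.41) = -261.41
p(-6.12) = 677.42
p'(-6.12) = -335.09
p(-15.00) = 10097.00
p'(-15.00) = -2023.00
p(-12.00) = 5162.00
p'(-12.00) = -1294.00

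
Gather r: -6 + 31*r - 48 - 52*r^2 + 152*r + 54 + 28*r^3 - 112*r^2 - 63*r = 28*r^3 - 164*r^2 + 120*r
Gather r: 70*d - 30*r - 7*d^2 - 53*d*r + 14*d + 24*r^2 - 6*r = -7*d^2 + 84*d + 24*r^2 + r*(-53*d - 36)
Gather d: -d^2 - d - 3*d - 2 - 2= -d^2 - 4*d - 4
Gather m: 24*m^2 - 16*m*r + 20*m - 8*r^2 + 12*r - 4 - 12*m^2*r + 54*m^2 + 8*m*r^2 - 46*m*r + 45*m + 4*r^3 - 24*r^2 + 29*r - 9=m^2*(78 - 12*r) + m*(8*r^2 - 62*r + 65) + 4*r^3 - 32*r^2 + 41*r - 13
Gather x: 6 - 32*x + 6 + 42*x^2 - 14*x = 42*x^2 - 46*x + 12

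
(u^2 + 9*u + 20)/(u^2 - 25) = (u + 4)/(u - 5)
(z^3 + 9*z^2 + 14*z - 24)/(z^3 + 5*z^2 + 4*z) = (z^2 + 5*z - 6)/(z*(z + 1))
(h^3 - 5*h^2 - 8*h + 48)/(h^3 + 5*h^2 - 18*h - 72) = (h - 4)/(h + 6)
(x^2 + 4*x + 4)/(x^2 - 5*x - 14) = (x + 2)/(x - 7)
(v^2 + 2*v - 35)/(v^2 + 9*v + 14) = (v - 5)/(v + 2)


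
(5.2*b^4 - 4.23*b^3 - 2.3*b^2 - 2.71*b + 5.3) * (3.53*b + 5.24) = 18.356*b^5 + 12.3161*b^4 - 30.2842*b^3 - 21.6183*b^2 + 4.5086*b + 27.772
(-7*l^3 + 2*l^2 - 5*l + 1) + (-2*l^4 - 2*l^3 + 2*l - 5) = -2*l^4 - 9*l^3 + 2*l^2 - 3*l - 4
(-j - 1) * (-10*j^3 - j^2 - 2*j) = 10*j^4 + 11*j^3 + 3*j^2 + 2*j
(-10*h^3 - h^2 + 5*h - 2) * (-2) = 20*h^3 + 2*h^2 - 10*h + 4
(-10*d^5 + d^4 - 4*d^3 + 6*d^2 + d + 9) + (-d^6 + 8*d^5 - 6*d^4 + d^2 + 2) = -d^6 - 2*d^5 - 5*d^4 - 4*d^3 + 7*d^2 + d + 11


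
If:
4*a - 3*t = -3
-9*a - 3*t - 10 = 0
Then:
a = -1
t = -1/3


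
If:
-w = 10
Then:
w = -10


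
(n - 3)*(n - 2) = n^2 - 5*n + 6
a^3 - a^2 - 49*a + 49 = (a - 7)*(a - 1)*(a + 7)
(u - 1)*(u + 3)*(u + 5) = u^3 + 7*u^2 + 7*u - 15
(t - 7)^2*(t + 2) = t^3 - 12*t^2 + 21*t + 98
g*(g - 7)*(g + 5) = g^3 - 2*g^2 - 35*g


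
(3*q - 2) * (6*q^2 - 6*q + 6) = 18*q^3 - 30*q^2 + 30*q - 12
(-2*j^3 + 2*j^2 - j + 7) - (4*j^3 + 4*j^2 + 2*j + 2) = -6*j^3 - 2*j^2 - 3*j + 5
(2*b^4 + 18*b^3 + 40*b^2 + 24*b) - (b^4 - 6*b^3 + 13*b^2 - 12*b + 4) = b^4 + 24*b^3 + 27*b^2 + 36*b - 4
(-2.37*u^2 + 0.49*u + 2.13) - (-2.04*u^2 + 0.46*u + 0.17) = -0.33*u^2 + 0.03*u + 1.96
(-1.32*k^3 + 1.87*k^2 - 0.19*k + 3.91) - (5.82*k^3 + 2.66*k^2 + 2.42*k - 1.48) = -7.14*k^3 - 0.79*k^2 - 2.61*k + 5.39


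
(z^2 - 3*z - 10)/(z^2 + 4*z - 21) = (z^2 - 3*z - 10)/(z^2 + 4*z - 21)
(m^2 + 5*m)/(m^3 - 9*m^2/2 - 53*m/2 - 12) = 2*m*(m + 5)/(2*m^3 - 9*m^2 - 53*m - 24)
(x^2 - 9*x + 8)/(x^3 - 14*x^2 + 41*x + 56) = (x - 1)/(x^2 - 6*x - 7)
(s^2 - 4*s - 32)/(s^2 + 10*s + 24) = (s - 8)/(s + 6)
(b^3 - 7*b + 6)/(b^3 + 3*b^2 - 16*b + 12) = (b + 3)/(b + 6)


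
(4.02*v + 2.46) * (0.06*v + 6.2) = 0.2412*v^2 + 25.0716*v + 15.252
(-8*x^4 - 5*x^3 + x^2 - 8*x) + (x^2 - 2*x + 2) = -8*x^4 - 5*x^3 + 2*x^2 - 10*x + 2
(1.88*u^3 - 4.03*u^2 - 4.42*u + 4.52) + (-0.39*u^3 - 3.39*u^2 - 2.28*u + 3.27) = 1.49*u^3 - 7.42*u^2 - 6.7*u + 7.79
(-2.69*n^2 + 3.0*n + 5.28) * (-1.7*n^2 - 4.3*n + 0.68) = 4.573*n^4 + 6.467*n^3 - 23.7052*n^2 - 20.664*n + 3.5904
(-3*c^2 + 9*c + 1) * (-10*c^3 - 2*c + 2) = 30*c^5 - 90*c^4 - 4*c^3 - 24*c^2 + 16*c + 2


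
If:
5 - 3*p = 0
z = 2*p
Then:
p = 5/3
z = 10/3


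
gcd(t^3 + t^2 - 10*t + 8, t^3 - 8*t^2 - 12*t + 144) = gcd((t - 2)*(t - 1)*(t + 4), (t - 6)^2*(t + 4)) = t + 4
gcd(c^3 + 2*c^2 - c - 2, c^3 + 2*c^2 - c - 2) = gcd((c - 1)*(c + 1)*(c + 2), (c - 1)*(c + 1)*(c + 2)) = c^3 + 2*c^2 - c - 2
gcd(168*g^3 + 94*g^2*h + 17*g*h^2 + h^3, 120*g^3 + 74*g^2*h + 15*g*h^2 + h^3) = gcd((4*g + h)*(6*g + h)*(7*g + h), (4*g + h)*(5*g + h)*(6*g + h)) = 24*g^2 + 10*g*h + h^2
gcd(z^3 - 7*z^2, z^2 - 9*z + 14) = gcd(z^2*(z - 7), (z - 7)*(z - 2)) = z - 7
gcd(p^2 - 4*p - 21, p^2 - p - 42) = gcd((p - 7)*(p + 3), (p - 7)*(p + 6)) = p - 7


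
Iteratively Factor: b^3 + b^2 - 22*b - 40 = (b + 2)*(b^2 - b - 20) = (b - 5)*(b + 2)*(b + 4)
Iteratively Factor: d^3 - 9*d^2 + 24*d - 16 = (d - 1)*(d^2 - 8*d + 16) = (d - 4)*(d - 1)*(d - 4)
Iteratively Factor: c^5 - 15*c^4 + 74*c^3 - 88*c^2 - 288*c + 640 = (c - 4)*(c^4 - 11*c^3 + 30*c^2 + 32*c - 160) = (c - 5)*(c - 4)*(c^3 - 6*c^2 + 32) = (c - 5)*(c - 4)*(c + 2)*(c^2 - 8*c + 16) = (c - 5)*(c - 4)^2*(c + 2)*(c - 4)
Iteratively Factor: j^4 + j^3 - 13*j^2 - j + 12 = (j - 1)*(j^3 + 2*j^2 - 11*j - 12) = (j - 3)*(j - 1)*(j^2 + 5*j + 4) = (j - 3)*(j - 1)*(j + 4)*(j + 1)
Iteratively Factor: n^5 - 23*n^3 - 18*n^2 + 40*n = (n - 1)*(n^4 + n^3 - 22*n^2 - 40*n) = (n - 1)*(n + 4)*(n^3 - 3*n^2 - 10*n) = (n - 5)*(n - 1)*(n + 4)*(n^2 + 2*n) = n*(n - 5)*(n - 1)*(n + 4)*(n + 2)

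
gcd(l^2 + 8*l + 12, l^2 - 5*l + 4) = 1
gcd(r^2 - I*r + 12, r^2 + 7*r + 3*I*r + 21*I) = r + 3*I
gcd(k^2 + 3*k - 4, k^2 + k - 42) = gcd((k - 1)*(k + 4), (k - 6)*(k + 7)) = 1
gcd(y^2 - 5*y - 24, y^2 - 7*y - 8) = y - 8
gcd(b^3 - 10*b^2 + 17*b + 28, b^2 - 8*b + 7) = b - 7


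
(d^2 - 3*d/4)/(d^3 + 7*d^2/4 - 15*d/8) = 2/(2*d + 5)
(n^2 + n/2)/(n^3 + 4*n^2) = (n + 1/2)/(n*(n + 4))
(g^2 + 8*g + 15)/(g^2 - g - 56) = (g^2 + 8*g + 15)/(g^2 - g - 56)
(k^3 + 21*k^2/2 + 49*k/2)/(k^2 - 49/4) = 2*k*(k + 7)/(2*k - 7)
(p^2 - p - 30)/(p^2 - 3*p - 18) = (p + 5)/(p + 3)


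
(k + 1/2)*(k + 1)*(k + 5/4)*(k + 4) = k^4 + 27*k^3/4 + 107*k^2/8 + 81*k/8 + 5/2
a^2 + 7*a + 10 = (a + 2)*(a + 5)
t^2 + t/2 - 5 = (t - 2)*(t + 5/2)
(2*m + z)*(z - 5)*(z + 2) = 2*m*z^2 - 6*m*z - 20*m + z^3 - 3*z^2 - 10*z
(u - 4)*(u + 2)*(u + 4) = u^3 + 2*u^2 - 16*u - 32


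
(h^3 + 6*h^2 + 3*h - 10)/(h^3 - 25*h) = (h^2 + h - 2)/(h*(h - 5))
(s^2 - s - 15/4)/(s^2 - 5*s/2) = (s + 3/2)/s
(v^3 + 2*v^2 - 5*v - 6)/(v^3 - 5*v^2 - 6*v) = (v^2 + v - 6)/(v*(v - 6))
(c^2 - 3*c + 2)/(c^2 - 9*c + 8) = (c - 2)/(c - 8)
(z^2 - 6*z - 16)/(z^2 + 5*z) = (z^2 - 6*z - 16)/(z*(z + 5))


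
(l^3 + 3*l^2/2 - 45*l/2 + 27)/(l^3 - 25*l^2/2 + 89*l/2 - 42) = (l^2 + 3*l - 18)/(l^2 - 11*l + 28)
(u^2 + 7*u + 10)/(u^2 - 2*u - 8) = (u + 5)/(u - 4)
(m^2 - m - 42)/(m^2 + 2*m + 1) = (m^2 - m - 42)/(m^2 + 2*m + 1)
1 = 1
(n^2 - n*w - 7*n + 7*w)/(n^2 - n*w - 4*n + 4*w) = (n - 7)/(n - 4)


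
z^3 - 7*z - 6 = (z - 3)*(z + 1)*(z + 2)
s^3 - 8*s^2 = s^2*(s - 8)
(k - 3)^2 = k^2 - 6*k + 9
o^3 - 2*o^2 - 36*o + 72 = (o - 6)*(o - 2)*(o + 6)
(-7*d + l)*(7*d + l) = -49*d^2 + l^2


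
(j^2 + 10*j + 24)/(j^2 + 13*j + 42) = (j + 4)/(j + 7)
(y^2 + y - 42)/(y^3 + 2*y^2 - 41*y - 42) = 1/(y + 1)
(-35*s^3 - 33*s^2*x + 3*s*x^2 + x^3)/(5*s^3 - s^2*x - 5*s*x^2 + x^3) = (7*s + x)/(-s + x)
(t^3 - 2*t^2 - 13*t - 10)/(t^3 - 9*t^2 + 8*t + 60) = (t + 1)/(t - 6)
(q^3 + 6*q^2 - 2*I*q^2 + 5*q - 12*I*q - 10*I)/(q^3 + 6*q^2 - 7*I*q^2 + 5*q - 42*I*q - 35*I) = (q - 2*I)/(q - 7*I)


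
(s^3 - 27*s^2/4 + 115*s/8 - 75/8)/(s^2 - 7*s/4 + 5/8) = (2*s^2 - 11*s + 15)/(2*s - 1)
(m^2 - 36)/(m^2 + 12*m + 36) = (m - 6)/(m + 6)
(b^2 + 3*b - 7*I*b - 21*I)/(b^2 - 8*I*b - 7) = (b + 3)/(b - I)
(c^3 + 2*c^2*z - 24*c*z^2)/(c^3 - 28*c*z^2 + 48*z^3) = c/(c - 2*z)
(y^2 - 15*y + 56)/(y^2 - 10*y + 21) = (y - 8)/(y - 3)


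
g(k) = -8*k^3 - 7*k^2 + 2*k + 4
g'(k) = -24*k^2 - 14*k + 2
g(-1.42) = 9.95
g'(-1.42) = -26.51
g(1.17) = -16.06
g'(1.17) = -47.23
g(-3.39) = 228.44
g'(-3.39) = -226.35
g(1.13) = -14.22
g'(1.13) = -44.47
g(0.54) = 1.78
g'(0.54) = -12.56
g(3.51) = -421.17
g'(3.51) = -342.82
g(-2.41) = 70.50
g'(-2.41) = -103.65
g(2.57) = -172.89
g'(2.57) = -192.50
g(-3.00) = 151.00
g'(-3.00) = -172.00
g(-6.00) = 1468.00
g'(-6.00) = -778.00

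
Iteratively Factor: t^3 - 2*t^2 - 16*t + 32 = (t - 4)*(t^2 + 2*t - 8) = (t - 4)*(t - 2)*(t + 4)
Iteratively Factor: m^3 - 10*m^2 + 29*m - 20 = (m - 1)*(m^2 - 9*m + 20) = (m - 5)*(m - 1)*(m - 4)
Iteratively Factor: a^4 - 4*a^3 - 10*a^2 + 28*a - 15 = (a - 5)*(a^3 + a^2 - 5*a + 3) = (a - 5)*(a - 1)*(a^2 + 2*a - 3) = (a - 5)*(a - 1)*(a + 3)*(a - 1)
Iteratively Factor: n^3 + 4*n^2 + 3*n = (n)*(n^2 + 4*n + 3) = n*(n + 3)*(n + 1)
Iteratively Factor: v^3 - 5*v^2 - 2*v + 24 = (v + 2)*(v^2 - 7*v + 12) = (v - 3)*(v + 2)*(v - 4)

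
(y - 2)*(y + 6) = y^2 + 4*y - 12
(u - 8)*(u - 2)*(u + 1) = u^3 - 9*u^2 + 6*u + 16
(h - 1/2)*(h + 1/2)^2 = h^3 + h^2/2 - h/4 - 1/8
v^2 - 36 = (v - 6)*(v + 6)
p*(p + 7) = p^2 + 7*p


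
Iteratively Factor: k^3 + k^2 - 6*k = (k + 3)*(k^2 - 2*k) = (k - 2)*(k + 3)*(k)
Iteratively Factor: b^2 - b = (b - 1)*(b)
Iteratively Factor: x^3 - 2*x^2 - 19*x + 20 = (x + 4)*(x^2 - 6*x + 5) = (x - 1)*(x + 4)*(x - 5)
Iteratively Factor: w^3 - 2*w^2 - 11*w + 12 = (w - 4)*(w^2 + 2*w - 3) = (w - 4)*(w - 1)*(w + 3)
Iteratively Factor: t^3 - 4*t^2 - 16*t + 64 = (t + 4)*(t^2 - 8*t + 16) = (t - 4)*(t + 4)*(t - 4)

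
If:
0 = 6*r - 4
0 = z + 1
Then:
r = 2/3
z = -1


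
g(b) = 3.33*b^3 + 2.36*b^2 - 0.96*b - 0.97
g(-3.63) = -125.67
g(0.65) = 0.32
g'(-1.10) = 5.94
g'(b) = 9.99*b^2 + 4.72*b - 0.96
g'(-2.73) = 60.61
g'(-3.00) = 74.79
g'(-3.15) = 83.30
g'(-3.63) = 113.54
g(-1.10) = -1.49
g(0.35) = -0.87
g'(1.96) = 46.67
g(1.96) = 31.29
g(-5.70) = -535.51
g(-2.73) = -48.51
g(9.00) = 2609.12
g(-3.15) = -78.61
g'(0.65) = 6.33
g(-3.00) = -66.76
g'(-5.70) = 296.71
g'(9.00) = 850.71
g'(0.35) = 1.92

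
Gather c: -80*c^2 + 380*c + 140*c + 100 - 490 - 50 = -80*c^2 + 520*c - 440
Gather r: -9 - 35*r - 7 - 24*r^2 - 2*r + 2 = -24*r^2 - 37*r - 14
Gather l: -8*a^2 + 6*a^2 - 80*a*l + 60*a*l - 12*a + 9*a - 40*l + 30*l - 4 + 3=-2*a^2 - 3*a + l*(-20*a - 10) - 1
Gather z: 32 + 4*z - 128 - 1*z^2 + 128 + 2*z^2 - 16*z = z^2 - 12*z + 32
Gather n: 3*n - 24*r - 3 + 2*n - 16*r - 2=5*n - 40*r - 5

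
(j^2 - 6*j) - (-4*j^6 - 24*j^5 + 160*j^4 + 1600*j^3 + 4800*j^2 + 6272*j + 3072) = 4*j^6 + 24*j^5 - 160*j^4 - 1600*j^3 - 4799*j^2 - 6278*j - 3072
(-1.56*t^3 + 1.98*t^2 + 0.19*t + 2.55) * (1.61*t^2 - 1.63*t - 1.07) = -2.5116*t^5 + 5.7306*t^4 - 1.2523*t^3 + 1.6772*t^2 - 4.3598*t - 2.7285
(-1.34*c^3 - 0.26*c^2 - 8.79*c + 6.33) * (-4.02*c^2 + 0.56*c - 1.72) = 5.3868*c^5 + 0.2948*c^4 + 37.495*c^3 - 29.9218*c^2 + 18.6636*c - 10.8876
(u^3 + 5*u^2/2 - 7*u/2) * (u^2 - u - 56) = u^5 + 3*u^4/2 - 62*u^3 - 273*u^2/2 + 196*u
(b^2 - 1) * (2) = 2*b^2 - 2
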